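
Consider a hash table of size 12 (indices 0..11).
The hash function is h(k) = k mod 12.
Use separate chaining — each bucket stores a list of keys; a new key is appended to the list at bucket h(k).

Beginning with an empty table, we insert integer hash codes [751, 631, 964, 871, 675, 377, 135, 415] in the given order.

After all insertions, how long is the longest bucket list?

4

751 -> bucket 7
631 -> bucket 7 (collision)
964 -> bucket 4
871 -> bucket 7 (collision)
675 -> bucket 3
377 -> bucket 5
135 -> bucket 3 (collision)
415 -> bucket 7 (collision)
Final buckets:
0: _
1: _
2: _
3: 675 -> 135
4: 964
5: 377
6: _
7: 751 -> 631 -> 871 -> 415
8: _
9: _
10: _
11: _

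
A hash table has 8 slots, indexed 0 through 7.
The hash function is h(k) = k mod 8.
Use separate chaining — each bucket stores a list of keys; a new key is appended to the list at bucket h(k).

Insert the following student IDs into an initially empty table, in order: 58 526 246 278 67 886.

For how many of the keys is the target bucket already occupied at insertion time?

3

58 -> bucket 2
526 -> bucket 6
246 -> bucket 6 (collision)
278 -> bucket 6 (collision)
67 -> bucket 3
886 -> bucket 6 (collision)
Final buckets:
0: .
1: .
2: 58
3: 67
4: .
5: .
6: 526 -> 246 -> 278 -> 886
7: .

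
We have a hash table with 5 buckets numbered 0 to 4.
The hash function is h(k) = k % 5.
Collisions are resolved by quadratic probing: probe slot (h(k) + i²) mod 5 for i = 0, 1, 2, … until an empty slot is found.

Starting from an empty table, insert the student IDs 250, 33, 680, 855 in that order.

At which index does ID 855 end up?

250 hashes to 0; slot 0 is free → place at 0.
33 hashes to 3; slot 3 is free → place at 3.
680 hashes to 0; 0 taken → place at 1.
855 hashes to 0; 0,1 taken → place at 4.
Table: [250, 680, ., 33, 855]

4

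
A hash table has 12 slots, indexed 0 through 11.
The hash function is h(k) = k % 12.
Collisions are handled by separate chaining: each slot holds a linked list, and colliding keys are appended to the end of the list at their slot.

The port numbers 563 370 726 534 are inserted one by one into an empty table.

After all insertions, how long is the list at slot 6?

2

563 → bucket 11
370 → bucket 10
726 → bucket 6
534 → bucket 6 (collision)
Final buckets:
0: ∅
1: ∅
2: ∅
3: ∅
4: ∅
5: ∅
6: 726 -> 534
7: ∅
8: ∅
9: ∅
10: 370
11: 563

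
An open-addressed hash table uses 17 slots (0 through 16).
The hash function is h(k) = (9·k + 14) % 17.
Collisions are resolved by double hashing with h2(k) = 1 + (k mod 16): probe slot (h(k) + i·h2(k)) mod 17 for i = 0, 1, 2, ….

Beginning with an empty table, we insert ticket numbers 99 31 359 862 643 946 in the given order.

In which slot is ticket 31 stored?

3

99 hashes to 4; slot 4 is free => place at 4.
31 hashes to 4, h2=16; 4 taken => place at 3.
359 hashes to 15; slot 15 is free => place at 15.
862 hashes to 3, h2=15; 3 taken => place at 1.
643 hashes to 4, h2=4; 4 taken => place at 8.
946 hashes to 11; slot 11 is free => place at 11.
Table: [∅, 862, ∅, 31, 99, ∅, ∅, ∅, 643, ∅, ∅, 946, ∅, ∅, ∅, 359, ∅]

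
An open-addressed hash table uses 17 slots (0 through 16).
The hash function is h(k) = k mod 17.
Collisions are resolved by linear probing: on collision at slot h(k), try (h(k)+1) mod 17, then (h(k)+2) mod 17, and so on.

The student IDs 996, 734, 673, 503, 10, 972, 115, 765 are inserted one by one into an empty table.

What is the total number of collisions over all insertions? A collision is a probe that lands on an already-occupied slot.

996: h=10 → slot 10
734: h=3 → slot 3
673: h=10, probe 10,11 → slot 11
503: h=10, probe 10,11,12 → slot 12
10: h=10, probe 10,11,12,13 → slot 13
972: h=3, probe 3,4 → slot 4
115: h=13, probe 13,14 → slot 14
765: h=0 → slot 0
Table: [765, -, -, 734, 972, -, -, -, -, -, 996, 673, 503, 10, 115, -, -]

8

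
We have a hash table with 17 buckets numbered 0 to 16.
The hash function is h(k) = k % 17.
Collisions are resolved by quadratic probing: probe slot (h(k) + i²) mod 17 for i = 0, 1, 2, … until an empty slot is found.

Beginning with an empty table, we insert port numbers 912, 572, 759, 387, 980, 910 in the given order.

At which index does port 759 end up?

15

Insert 912: h=11, slot 11 empty => index 11.
Insert 572: h=11, slot 11 occupied => index 12.
Insert 759: h=11, slots 11,12 occupied => index 15.
Insert 387: h=13, slot 13 empty => index 13.
Insert 980: h=11, slots 11,12,15 occupied => index 3.
Insert 910: h=9, slot 9 empty => index 9.
Table: [∅, ∅, ∅, 980, ∅, ∅, ∅, ∅, ∅, 910, ∅, 912, 572, 387, ∅, 759, ∅]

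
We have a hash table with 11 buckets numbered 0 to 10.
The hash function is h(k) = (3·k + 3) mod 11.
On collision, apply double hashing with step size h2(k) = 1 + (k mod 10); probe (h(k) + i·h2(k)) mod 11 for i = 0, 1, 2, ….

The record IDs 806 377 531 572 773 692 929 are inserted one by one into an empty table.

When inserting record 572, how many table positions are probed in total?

2

806: h=1 => slot 1
377: h=1, h2=8, probe 1,9 => slot 9
531: h=1, h2=2, probe 1,3 => slot 3
572: h=3, h2=3, probe 3,6 => slot 6
773: h=1, h2=4, probe 1,5 => slot 5
692: h=0 => slot 0
929: h=7 => slot 7
Table: [692, 806, -, 531, -, 773, 572, 929, -, 377, -]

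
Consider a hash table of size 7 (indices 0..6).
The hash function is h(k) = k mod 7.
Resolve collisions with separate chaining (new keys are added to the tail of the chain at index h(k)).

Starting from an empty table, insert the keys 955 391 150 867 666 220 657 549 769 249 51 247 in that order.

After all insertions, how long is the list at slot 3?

4

955 -> bucket 3
391 -> bucket 6
150 -> bucket 3 (collision)
867 -> bucket 6 (collision)
666 -> bucket 1
220 -> bucket 3 (collision)
657 -> bucket 6 (collision)
549 -> bucket 3 (collision)
769 -> bucket 6 (collision)
249 -> bucket 4
51 -> bucket 2
247 -> bucket 2 (collision)
Final buckets:
0: .
1: 666
2: 51 -> 247
3: 955 -> 150 -> 220 -> 549
4: 249
5: .
6: 391 -> 867 -> 657 -> 769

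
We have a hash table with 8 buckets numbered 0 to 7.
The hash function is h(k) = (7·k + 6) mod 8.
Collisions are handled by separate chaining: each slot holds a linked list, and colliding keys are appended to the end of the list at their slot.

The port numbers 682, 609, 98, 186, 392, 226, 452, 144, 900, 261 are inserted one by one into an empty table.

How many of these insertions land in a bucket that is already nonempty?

682 -> bucket 4
609 -> bucket 5
98 -> bucket 4 (collision)
186 -> bucket 4 (collision)
392 -> bucket 6
226 -> bucket 4 (collision)
452 -> bucket 2
144 -> bucket 6 (collision)
900 -> bucket 2 (collision)
261 -> bucket 1
Final buckets:
0: —
1: 261
2: 452 -> 900
3: —
4: 682 -> 98 -> 186 -> 226
5: 609
6: 392 -> 144
7: —

5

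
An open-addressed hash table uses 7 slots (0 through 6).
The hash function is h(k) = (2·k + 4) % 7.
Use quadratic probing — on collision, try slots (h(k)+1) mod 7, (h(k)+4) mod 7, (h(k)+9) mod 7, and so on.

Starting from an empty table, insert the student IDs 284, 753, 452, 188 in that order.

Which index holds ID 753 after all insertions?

6

Insert 284: h=5, slot 5 empty -> index 5.
Insert 753: h=5, slot 5 occupied -> index 6.
Insert 452: h=5, slots 5,6 occupied -> index 2.
Insert 188: h=2, slot 2 occupied -> index 3.
Table: [-, -, 452, 188, -, 284, 753]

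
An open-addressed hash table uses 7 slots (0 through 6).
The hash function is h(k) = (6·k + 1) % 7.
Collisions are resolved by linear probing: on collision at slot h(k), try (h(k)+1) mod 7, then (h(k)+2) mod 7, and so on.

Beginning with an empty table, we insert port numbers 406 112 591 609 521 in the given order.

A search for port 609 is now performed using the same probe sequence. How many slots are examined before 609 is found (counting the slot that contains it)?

3

406 hashes to 1; slot 1 is free => place at 1.
112 hashes to 1; 1 taken => place at 2.
591 hashes to 5; slot 5 is free => place at 5.
609 hashes to 1; 1,2 taken => place at 3.
521 hashes to 5; 5 taken => place at 6.
Table: [_, 406, 112, 609, _, 591, 521]
Lookup 609: h=1, probe 1,2,3 → found at 3.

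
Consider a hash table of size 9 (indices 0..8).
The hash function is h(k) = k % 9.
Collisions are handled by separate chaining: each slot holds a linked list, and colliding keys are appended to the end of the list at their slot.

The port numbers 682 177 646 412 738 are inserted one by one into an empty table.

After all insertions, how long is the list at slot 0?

1

Insert 682: h=7, bucket 7 empty → new chain.
Insert 177: h=6, bucket 6 empty → new chain.
Insert 646: h=7, bucket 7 nonempty → append to chain.
Insert 412: h=7, bucket 7 nonempty → append to chain.
Insert 738: h=0, bucket 0 empty → new chain.
Final buckets:
0: 738
1: _
2: _
3: _
4: _
5: _
6: 177
7: 682 -> 646 -> 412
8: _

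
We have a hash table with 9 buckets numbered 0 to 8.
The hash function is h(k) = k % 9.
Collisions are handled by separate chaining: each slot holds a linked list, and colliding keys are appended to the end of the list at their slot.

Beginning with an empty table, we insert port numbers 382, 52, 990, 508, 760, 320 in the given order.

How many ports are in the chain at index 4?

3

382 -> bucket 4
52 -> bucket 7
990 -> bucket 0
508 -> bucket 4 (collision)
760 -> bucket 4 (collision)
320 -> bucket 5
Final buckets:
0: 990
1: .
2: .
3: .
4: 382 -> 508 -> 760
5: 320
6: .
7: 52
8: .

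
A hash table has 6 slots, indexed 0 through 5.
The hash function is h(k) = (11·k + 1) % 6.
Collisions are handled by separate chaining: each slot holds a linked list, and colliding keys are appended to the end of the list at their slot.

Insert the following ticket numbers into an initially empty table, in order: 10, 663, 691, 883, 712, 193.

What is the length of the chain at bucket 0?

10 → bucket 3
663 → bucket 4
691 → bucket 0
883 → bucket 0 (collision)
712 → bucket 3 (collision)
193 → bucket 0 (collision)
Final buckets:
0: 691 -> 883 -> 193
1: ∅
2: ∅
3: 10 -> 712
4: 663
5: ∅

3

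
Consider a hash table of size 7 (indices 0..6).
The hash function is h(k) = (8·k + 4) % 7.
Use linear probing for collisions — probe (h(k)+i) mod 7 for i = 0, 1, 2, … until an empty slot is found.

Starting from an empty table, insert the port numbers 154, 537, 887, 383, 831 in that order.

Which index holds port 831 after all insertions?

6

Insert 154: h=4, slot 4 empty → index 4.
Insert 537: h=2, slot 2 empty → index 2.
Insert 887: h=2, slot 2 occupied → index 3.
Insert 383: h=2, slots 2,3,4 occupied → index 5.
Insert 831: h=2, slots 2,3,4,5 occupied → index 6.
Table: [., ., 537, 887, 154, 383, 831]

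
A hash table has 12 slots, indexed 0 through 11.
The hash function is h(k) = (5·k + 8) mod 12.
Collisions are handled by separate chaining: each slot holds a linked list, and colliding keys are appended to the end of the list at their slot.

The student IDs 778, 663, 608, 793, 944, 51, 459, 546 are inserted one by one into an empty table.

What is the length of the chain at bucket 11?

3

Insert 778: h=10, bucket 10 empty -> new chain.
Insert 663: h=11, bucket 11 empty -> new chain.
Insert 608: h=0, bucket 0 empty -> new chain.
Insert 793: h=1, bucket 1 empty -> new chain.
Insert 944: h=0, bucket 0 nonempty -> append to chain.
Insert 51: h=11, bucket 11 nonempty -> append to chain.
Insert 459: h=11, bucket 11 nonempty -> append to chain.
Insert 546: h=2, bucket 2 empty -> new chain.
Final buckets:
0: 608 -> 944
1: 793
2: 546
3: .
4: .
5: .
6: .
7: .
8: .
9: .
10: 778
11: 663 -> 51 -> 459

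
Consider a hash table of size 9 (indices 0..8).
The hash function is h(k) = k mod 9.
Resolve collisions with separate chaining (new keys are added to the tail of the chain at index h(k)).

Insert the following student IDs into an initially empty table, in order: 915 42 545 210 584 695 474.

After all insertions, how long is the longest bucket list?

3

Insert 915: h=6, bucket 6 empty → new chain.
Insert 42: h=6, bucket 6 nonempty → append to chain.
Insert 545: h=5, bucket 5 empty → new chain.
Insert 210: h=3, bucket 3 empty → new chain.
Insert 584: h=8, bucket 8 empty → new chain.
Insert 695: h=2, bucket 2 empty → new chain.
Insert 474: h=6, bucket 6 nonempty → append to chain.
Final buckets:
0: -
1: -
2: 695
3: 210
4: -
5: 545
6: 915 -> 42 -> 474
7: -
8: 584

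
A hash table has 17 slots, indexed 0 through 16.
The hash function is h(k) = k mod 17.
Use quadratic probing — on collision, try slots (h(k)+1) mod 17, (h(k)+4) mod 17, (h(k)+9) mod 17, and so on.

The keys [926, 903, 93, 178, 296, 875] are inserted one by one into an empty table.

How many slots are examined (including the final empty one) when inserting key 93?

2

926 hashes to 8; slot 8 is free => place at 8.
903 hashes to 2; slot 2 is free => place at 2.
93 hashes to 8; 8 taken => place at 9.
178 hashes to 8; 8,9 taken => place at 12.
296 hashes to 7; slot 7 is free => place at 7.
875 hashes to 8; 8,9,12 taken => place at 0.
Table: [875, ., 903, ., ., ., ., 296, 926, 93, ., ., 178, ., ., ., .]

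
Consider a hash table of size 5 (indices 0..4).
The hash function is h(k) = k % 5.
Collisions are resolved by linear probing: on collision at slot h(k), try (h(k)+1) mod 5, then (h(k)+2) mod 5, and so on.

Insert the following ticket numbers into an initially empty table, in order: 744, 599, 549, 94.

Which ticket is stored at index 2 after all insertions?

744 hashes to 4; slot 4 is free => place at 4.
599 hashes to 4; 4 taken => place at 0.
549 hashes to 4; 4,0 taken => place at 1.
94 hashes to 4; 4,0,1 taken => place at 2.
Table: [599, 549, 94, ∅, 744]

94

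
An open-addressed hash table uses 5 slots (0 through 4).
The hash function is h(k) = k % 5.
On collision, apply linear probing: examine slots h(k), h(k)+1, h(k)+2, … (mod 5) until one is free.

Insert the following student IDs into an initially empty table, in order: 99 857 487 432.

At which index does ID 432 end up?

0

Insert 99: h=4, slot 4 empty → index 4.
Insert 857: h=2, slot 2 empty → index 2.
Insert 487: h=2, slot 2 occupied → index 3.
Insert 432: h=2, slots 2,3,4 occupied → index 0.
Table: [432, ∅, 857, 487, 99]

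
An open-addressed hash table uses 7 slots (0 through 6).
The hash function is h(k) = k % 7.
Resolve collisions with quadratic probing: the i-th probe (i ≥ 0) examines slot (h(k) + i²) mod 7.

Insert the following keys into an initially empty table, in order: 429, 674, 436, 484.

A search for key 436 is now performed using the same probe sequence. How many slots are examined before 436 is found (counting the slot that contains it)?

429: h=2 -> slot 2
674: h=2, probe 2,3 -> slot 3
436: h=2, probe 2,3,6 -> slot 6
484: h=1 -> slot 1
Table: [—, 484, 429, 674, —, —, 436]
Lookup 436: h=2, probe 2,3,6 → found at 6.

3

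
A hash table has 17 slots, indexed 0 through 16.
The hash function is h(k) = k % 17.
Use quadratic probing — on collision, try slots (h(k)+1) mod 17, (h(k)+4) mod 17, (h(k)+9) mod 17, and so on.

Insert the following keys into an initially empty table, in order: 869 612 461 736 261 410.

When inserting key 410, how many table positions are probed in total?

4

Insert 869: h=2, slot 2 empty -> index 2.
Insert 612: h=0, slot 0 empty -> index 0.
Insert 461: h=2, slot 2 occupied -> index 3.
Insert 736: h=5, slot 5 empty -> index 5.
Insert 261: h=6, slot 6 empty -> index 6.
Insert 410: h=2, slots 2,3,6 occupied -> index 11.
Table: [612, ., 869, 461, ., 736, 261, ., ., ., ., 410, ., ., ., ., .]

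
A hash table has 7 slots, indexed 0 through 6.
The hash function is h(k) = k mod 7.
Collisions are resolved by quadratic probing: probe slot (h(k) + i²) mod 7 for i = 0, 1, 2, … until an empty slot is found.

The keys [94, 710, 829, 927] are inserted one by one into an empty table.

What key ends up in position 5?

927

94: h=3 => slot 3
710: h=3, probe 3,4 => slot 4
829: h=3, probe 3,4,0 => slot 0
927: h=3, probe 3,4,0,5 => slot 5
Table: [829, -, -, 94, 710, 927, -]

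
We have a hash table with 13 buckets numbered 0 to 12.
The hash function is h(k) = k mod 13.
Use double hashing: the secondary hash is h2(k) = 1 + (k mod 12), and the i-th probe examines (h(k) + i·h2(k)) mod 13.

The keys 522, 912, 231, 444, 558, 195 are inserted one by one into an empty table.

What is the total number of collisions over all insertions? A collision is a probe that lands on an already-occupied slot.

522: h=2 -> slot 2
912: h=2, h2=1, probe 2,3 -> slot 3
231: h=10 -> slot 10
444: h=2, h2=1, probe 2,3,4 -> slot 4
558: h=12 -> slot 12
195: h=0 -> slot 0
Table: [195, _, 522, 912, 444, _, _, _, _, _, 231, _, 558]

3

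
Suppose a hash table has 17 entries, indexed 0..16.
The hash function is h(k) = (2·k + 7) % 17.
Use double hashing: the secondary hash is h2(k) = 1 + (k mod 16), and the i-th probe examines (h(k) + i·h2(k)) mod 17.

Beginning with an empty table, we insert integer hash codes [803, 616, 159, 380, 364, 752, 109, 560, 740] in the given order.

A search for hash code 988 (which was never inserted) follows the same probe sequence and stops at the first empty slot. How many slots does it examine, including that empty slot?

3

803 hashes to 15; slot 15 is free => place at 15.
616 hashes to 15, h2=9; 15 taken => place at 7.
159 hashes to 2; slot 2 is free => place at 2.
380 hashes to 2, h2=13; 2,15 taken => place at 11.
364 hashes to 4; slot 4 is free => place at 4.
752 hashes to 15, h2=1; 15 taken => place at 16.
109 hashes to 4, h2=14; 4 taken => place at 1.
560 hashes to 5; slot 5 is free => place at 5.
740 hashes to 8; slot 8 is free => place at 8.
Table: [_, 109, 159, _, 364, 560, _, 616, 740, _, _, 380, _, _, _, 803, 752]
Lookup 988: h=11, h2=13, probe 11,7,3 → slot 3 empty, not found.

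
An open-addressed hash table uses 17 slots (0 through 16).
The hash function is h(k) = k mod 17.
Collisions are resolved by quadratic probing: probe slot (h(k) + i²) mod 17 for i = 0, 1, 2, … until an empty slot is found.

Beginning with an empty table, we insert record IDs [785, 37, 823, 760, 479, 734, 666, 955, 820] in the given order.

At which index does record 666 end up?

Insert 785: h=3, slot 3 empty → index 3.
Insert 37: h=3, slot 3 occupied → index 4.
Insert 823: h=7, slot 7 empty → index 7.
Insert 760: h=12, slot 12 empty → index 12.
Insert 479: h=3, slots 3,4,7,12 occupied → index 2.
Insert 734: h=3, slots 3,4,7,12,2 occupied → index 11.
Insert 666: h=3, slots 3,4,7,12,2,11 occupied → index 5.
Insert 955: h=3, slots 3,4,7,12,2,11,5 occupied → index 1.
Insert 820: h=4, slots 4,5 occupied → index 8.
Table: [., 955, 479, 785, 37, 666, ., 823, 820, ., ., 734, 760, ., ., ., .]

5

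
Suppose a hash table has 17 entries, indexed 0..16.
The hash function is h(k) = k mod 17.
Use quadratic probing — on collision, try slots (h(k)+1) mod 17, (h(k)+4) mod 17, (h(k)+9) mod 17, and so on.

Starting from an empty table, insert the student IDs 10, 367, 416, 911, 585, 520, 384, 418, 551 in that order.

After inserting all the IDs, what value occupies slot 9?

10 hashes to 10; slot 10 is free => place at 10.
367 hashes to 10; 10 taken => place at 11.
416 hashes to 8; slot 8 is free => place at 8.
911 hashes to 10; 10,11 taken => place at 14.
585 hashes to 7; slot 7 is free => place at 7.
520 hashes to 10; 10,11,14 taken => place at 2.
384 hashes to 10; 10,11,14,2 taken => place at 9.
418 hashes to 10; 10,11,14,2,9 taken => place at 1.
551 hashes to 7; 7,8,11 taken => place at 16.
Table: [-, 418, 520, -, -, -, -, 585, 416, 384, 10, 367, -, -, 911, -, 551]

384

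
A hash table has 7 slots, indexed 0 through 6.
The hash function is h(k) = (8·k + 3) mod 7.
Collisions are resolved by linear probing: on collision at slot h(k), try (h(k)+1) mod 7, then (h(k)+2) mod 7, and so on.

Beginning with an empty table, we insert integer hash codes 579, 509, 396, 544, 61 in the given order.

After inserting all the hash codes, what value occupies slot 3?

579 hashes to 1; slot 1 is free → place at 1.
509 hashes to 1; 1 taken → place at 2.
396 hashes to 0; slot 0 is free → place at 0.
544 hashes to 1; 1,2 taken → place at 3.
61 hashes to 1; 1,2,3 taken → place at 4.
Table: [396, 579, 509, 544, 61, —, —]

544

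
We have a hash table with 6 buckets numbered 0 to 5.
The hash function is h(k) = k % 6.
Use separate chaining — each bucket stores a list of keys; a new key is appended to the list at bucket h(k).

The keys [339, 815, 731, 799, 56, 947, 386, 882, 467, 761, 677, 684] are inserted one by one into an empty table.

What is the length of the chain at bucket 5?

6

Insert 339: h=3, bucket 3 empty → new chain.
Insert 815: h=5, bucket 5 empty → new chain.
Insert 731: h=5, bucket 5 nonempty → append to chain.
Insert 799: h=1, bucket 1 empty → new chain.
Insert 56: h=2, bucket 2 empty → new chain.
Insert 947: h=5, bucket 5 nonempty → append to chain.
Insert 386: h=2, bucket 2 nonempty → append to chain.
Insert 882: h=0, bucket 0 empty → new chain.
Insert 467: h=5, bucket 5 nonempty → append to chain.
Insert 761: h=5, bucket 5 nonempty → append to chain.
Insert 677: h=5, bucket 5 nonempty → append to chain.
Insert 684: h=0, bucket 0 nonempty → append to chain.
Final buckets:
0: 882 -> 684
1: 799
2: 56 -> 386
3: 339
4: —
5: 815 -> 731 -> 947 -> 467 -> 761 -> 677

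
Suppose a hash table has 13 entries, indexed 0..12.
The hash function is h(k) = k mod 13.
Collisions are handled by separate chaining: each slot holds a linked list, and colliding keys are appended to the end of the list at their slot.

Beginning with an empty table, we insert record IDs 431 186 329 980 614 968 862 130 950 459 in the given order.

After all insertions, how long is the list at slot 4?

Insert 431: h=2, bucket 2 empty -> new chain.
Insert 186: h=4, bucket 4 empty -> new chain.
Insert 329: h=4, bucket 4 nonempty -> append to chain.
Insert 980: h=5, bucket 5 empty -> new chain.
Insert 614: h=3, bucket 3 empty -> new chain.
Insert 968: h=6, bucket 6 empty -> new chain.
Insert 862: h=4, bucket 4 nonempty -> append to chain.
Insert 130: h=0, bucket 0 empty -> new chain.
Insert 950: h=1, bucket 1 empty -> new chain.
Insert 459: h=4, bucket 4 nonempty -> append to chain.
Final buckets:
0: 130
1: 950
2: 431
3: 614
4: 186 -> 329 -> 862 -> 459
5: 980
6: 968
7: _
8: _
9: _
10: _
11: _
12: _

4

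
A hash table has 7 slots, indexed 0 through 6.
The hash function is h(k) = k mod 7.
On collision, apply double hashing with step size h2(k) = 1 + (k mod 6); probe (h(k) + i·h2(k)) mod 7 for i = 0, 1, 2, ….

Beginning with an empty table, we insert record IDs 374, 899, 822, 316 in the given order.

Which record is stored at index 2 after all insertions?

374 hashes to 3; slot 3 is free -> place at 3.
899 hashes to 3, h2=6; 3 taken -> place at 2.
822 hashes to 3, h2=1; 3 taken -> place at 4.
316 hashes to 1; slot 1 is free -> place at 1.
Table: [—, 316, 899, 374, 822, —, —]

899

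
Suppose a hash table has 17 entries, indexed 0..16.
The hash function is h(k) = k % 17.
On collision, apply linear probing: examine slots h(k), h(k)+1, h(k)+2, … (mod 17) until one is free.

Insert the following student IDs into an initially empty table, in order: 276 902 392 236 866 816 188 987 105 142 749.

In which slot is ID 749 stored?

276 hashes to 4; slot 4 is free → place at 4.
902 hashes to 1; slot 1 is free → place at 1.
392 hashes to 1; 1 taken → place at 2.
236 hashes to 15; slot 15 is free → place at 15.
866 hashes to 16; slot 16 is free → place at 16.
816 hashes to 0; slot 0 is free → place at 0.
188 hashes to 1; 1,2 taken → place at 3.
987 hashes to 1; 1,2,3,4 taken → place at 5.
105 hashes to 3; 3,4,5 taken → place at 6.
142 hashes to 6; 6 taken → place at 7.
749 hashes to 1; 1,2,3,4,5,6,7 taken → place at 8.
Table: [816, 902, 392, 188, 276, 987, 105, 142, 749, ., ., ., ., ., ., 236, 866]

8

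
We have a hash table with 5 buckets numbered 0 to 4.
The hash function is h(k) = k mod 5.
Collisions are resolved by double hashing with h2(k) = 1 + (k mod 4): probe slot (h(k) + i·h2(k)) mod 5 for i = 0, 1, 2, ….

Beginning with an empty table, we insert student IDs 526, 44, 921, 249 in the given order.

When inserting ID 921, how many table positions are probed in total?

2

526: h=1 → slot 1
44: h=4 → slot 4
921: h=1, h2=2, probe 1,3 → slot 3
249: h=4, h2=2, probe 4,1,3,0 → slot 0
Table: [249, 526, _, 921, 44]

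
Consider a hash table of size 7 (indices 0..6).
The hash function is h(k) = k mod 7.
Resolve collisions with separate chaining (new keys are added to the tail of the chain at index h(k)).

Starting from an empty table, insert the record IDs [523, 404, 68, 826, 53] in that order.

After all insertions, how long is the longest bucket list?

3

523 -> bucket 5
404 -> bucket 5 (collision)
68 -> bucket 5 (collision)
826 -> bucket 0
53 -> bucket 4
Final buckets:
0: 826
1: _
2: _
3: _
4: 53
5: 523 -> 404 -> 68
6: _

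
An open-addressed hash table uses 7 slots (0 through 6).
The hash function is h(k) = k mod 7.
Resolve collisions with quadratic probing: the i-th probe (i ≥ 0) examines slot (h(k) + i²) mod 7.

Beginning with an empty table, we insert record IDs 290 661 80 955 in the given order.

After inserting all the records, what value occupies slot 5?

955

290: h=3 => slot 3
661: h=3, probe 3,4 => slot 4
80: h=3, probe 3,4,0 => slot 0
955: h=3, probe 3,4,0,5 => slot 5
Table: [80, —, —, 290, 661, 955, —]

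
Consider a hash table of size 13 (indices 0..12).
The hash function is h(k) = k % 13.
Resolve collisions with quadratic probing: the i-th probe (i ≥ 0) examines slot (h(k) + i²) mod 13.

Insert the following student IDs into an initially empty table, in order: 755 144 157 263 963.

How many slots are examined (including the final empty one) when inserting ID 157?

755 hashes to 1; slot 1 is free → place at 1.
144 hashes to 1; 1 taken → place at 2.
157 hashes to 1; 1,2 taken → place at 5.
263 hashes to 3; slot 3 is free → place at 3.
963 hashes to 1; 1,2,5 taken → place at 10.
Table: [_, 755, 144, 263, _, 157, _, _, _, _, 963, _, _]

3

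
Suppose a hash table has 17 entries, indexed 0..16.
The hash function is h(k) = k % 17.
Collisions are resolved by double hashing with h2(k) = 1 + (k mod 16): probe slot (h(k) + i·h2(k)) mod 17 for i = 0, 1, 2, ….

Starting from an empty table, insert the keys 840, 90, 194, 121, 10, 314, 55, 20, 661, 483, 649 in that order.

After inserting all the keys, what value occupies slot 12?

Insert 840: h=7, slot 7 empty → index 7.
Insert 90: h=5, slot 5 empty → index 5.
Insert 194: h=7, h2=3, slot 7 occupied → index 10.
Insert 121: h=2, slot 2 empty → index 2.
Insert 10: h=10, h2=11, slot 10 occupied → index 4.
Insert 314: h=8, slot 8 empty → index 8.
Insert 55: h=4, h2=8, slot 4 occupied → index 12.
Insert 20: h=3, slot 3 empty → index 3.
Insert 661: h=15, slot 15 empty → index 15.
Insert 483: h=7, h2=4, slot 7 occupied → index 11.
Insert 649: h=3, h2=10, slot 3 occupied → index 13.
Table: [—, —, 121, 20, 10, 90, —, 840, 314, —, 194, 483, 55, 649, —, 661, —]

55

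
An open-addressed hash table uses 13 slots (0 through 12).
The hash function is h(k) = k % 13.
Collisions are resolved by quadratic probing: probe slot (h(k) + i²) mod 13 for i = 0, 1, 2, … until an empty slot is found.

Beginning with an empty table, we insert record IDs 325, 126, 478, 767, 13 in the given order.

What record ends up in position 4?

13

325: h=0 => slot 0
126: h=9 => slot 9
478: h=10 => slot 10
767: h=0, probe 0,1 => slot 1
13: h=0, probe 0,1,4 => slot 4
Table: [325, 767, ., ., 13, ., ., ., ., 126, 478, ., .]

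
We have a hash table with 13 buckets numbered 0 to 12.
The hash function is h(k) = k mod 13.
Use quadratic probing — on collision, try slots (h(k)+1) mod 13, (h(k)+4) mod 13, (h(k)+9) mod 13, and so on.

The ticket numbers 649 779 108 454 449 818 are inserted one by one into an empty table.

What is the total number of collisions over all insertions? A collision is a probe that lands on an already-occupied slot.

649 hashes to 12; slot 12 is free => place at 12.
779 hashes to 12; 12 taken => place at 0.
108 hashes to 4; slot 4 is free => place at 4.
454 hashes to 12; 12,0 taken => place at 3.
449 hashes to 7; slot 7 is free => place at 7.
818 hashes to 12; 12,0,3 taken => place at 8.
Table: [779, —, —, 454, 108, —, —, 449, 818, —, —, —, 649]

6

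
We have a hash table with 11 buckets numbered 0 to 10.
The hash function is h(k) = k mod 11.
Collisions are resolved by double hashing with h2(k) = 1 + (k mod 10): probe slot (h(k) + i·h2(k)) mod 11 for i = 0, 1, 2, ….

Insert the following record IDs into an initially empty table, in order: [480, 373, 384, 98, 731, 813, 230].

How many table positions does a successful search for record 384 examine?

2

Insert 480: h=7, slot 7 empty -> index 7.
Insert 373: h=10, slot 10 empty -> index 10.
Insert 384: h=10, h2=5, slot 10 occupied -> index 4.
Insert 98: h=10, h2=9, slot 10 occupied -> index 8.
Insert 731: h=5, slot 5 empty -> index 5.
Insert 813: h=10, h2=4, slot 10 occupied -> index 3.
Insert 230: h=10, h2=1, slot 10 occupied -> index 0.
Table: [230, ., ., 813, 384, 731, ., 480, 98, ., 373]
Lookup 384: h=10, h2=5, probe 10,4 → found at 4.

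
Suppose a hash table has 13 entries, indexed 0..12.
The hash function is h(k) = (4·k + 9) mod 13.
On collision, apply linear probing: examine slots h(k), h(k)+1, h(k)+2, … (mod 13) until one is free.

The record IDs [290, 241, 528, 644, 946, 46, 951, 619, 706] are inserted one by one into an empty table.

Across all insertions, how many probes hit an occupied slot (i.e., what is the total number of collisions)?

12

290 hashes to 12; slot 12 is free -> place at 12.
241 hashes to 11; slot 11 is free -> place at 11.
528 hashes to 2; slot 2 is free -> place at 2.
644 hashes to 11; 11,12 taken -> place at 0.
946 hashes to 10; slot 10 is free -> place at 10.
46 hashes to 11; 11,12,0 taken -> place at 1.
951 hashes to 4; slot 4 is free -> place at 4.
619 hashes to 2; 2 taken -> place at 3.
706 hashes to 12; 12,0,1,2,3,4 taken -> place at 5.
Table: [644, 46, 528, 619, 951, 706, -, -, -, -, 946, 241, 290]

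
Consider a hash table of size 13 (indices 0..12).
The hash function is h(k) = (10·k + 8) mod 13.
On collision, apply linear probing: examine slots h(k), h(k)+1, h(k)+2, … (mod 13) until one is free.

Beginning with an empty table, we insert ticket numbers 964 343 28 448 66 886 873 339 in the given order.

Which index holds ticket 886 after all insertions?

7

Insert 964: h=2, slot 2 empty -> index 2.
Insert 343: h=6, slot 6 empty -> index 6.
Insert 28: h=2, slot 2 occupied -> index 3.
Insert 448: h=3, slot 3 occupied -> index 4.
Insert 66: h=5, slot 5 empty -> index 5.
Insert 886: h=2, slots 2,3,4,5,6 occupied -> index 7.
Insert 873: h=2, slots 2,3,4,5,6,7 occupied -> index 8.
Insert 339: h=5, slots 5,6,7,8 occupied -> index 9.
Table: [—, —, 964, 28, 448, 66, 343, 886, 873, 339, —, —, —]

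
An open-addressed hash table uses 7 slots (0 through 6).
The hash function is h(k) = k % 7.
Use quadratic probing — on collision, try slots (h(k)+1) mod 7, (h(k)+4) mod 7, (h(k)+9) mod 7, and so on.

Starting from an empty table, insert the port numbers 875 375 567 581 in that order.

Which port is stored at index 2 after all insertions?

581

875: h=0 => slot 0
375: h=4 => slot 4
567: h=0, probe 0,1 => slot 1
581: h=0, probe 0,1,4,2 => slot 2
Table: [875, 567, 581, —, 375, —, —]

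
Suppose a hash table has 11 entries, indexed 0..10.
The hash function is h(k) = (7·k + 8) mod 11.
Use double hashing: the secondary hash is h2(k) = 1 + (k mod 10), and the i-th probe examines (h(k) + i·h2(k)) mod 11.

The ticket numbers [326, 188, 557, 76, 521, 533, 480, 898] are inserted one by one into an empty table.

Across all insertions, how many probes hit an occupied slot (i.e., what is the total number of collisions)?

Insert 326: h=2, slot 2 empty => index 2.
Insert 188: h=4, slot 4 empty => index 4.
Insert 557: h=2, h2=8, slot 2 occupied => index 10.
Insert 76: h=1, slot 1 empty => index 1.
Insert 521: h=3, slot 3 empty => index 3.
Insert 533: h=10, h2=4, slots 10,3 occupied => index 7.
Insert 480: h=2, h2=1, slots 2,3,4 occupied => index 5.
Insert 898: h=2, h2=9, slot 2 occupied => index 0.
Table: [898, 76, 326, 521, 188, 480, ., 533, ., ., 557]

7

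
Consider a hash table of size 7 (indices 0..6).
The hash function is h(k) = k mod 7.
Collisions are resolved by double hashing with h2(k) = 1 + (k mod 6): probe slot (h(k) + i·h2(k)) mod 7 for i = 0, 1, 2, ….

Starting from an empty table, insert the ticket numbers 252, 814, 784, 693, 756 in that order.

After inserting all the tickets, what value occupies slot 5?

784

252 hashes to 0; slot 0 is free → place at 0.
814 hashes to 2; slot 2 is free → place at 2.
784 hashes to 0, h2=5; 0 taken → place at 5.
693 hashes to 0, h2=4; 0 taken → place at 4.
756 hashes to 0, h2=1; 0 taken → place at 1.
Table: [252, 756, 814, ∅, 693, 784, ∅]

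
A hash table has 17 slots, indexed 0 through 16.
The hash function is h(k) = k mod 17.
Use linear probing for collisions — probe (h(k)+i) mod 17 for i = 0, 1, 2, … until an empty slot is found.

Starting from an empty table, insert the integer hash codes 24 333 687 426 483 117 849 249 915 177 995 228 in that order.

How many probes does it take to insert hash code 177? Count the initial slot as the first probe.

6

24 hashes to 7; slot 7 is free → place at 7.
333 hashes to 10; slot 10 is free → place at 10.
687 hashes to 7; 7 taken → place at 8.
426 hashes to 1; slot 1 is free → place at 1.
483 hashes to 7; 7,8 taken → place at 9.
117 hashes to 15; slot 15 is free → place at 15.
849 hashes to 16; slot 16 is free → place at 16.
249 hashes to 11; slot 11 is free → place at 11.
915 hashes to 14; slot 14 is free → place at 14.
177 hashes to 7; 7,8,9,10,11 taken → place at 12.
995 hashes to 9; 9,10,11,12 taken → place at 13.
228 hashes to 7; 7,8,9,10,11,12,13,14,15,16 taken → place at 0.
Table: [228, 426, ∅, ∅, ∅, ∅, ∅, 24, 687, 483, 333, 249, 177, 995, 915, 117, 849]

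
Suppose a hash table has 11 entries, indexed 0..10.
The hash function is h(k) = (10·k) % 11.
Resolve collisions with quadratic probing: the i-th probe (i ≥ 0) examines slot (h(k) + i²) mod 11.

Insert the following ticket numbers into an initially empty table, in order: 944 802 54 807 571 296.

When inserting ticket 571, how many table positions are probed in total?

944: h=2 → slot 2
802: h=1 → slot 1
54: h=1, probe 1,2,5 → slot 5
807: h=7 → slot 7
571: h=1, probe 1,2,5,10 → slot 10
296: h=1, probe 1,2,5,10,6 → slot 6
Table: [-, 802, 944, -, -, 54, 296, 807, -, -, 571]

4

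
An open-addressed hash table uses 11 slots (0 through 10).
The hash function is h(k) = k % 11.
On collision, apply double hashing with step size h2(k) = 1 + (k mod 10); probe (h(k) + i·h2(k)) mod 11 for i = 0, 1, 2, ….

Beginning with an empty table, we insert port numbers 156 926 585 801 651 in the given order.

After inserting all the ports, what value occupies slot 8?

156 hashes to 2; slot 2 is free => place at 2.
926 hashes to 2, h2=7; 2 taken => place at 9.
585 hashes to 2, h2=6; 2 taken => place at 8.
801 hashes to 9, h2=2; 9 taken => place at 0.
651 hashes to 2, h2=2; 2 taken => place at 4.
Table: [801, _, 156, _, 651, _, _, _, 585, 926, _]

585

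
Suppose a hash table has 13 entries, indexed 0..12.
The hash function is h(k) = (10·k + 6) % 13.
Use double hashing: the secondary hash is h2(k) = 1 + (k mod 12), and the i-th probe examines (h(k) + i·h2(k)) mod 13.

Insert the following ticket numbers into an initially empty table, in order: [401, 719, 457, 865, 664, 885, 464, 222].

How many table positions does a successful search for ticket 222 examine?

401: h=12 -> slot 12
719: h=7 -> slot 7
457: h=0 -> slot 0
865: h=11 -> slot 11
664: h=3 -> slot 3
885: h=3, h2=10, probe 3,0,10 -> slot 10
464: h=5 -> slot 5
222: h=3, h2=7, probe 3,10,4 -> slot 4
Table: [457, -, -, 664, 222, 464, -, 719, -, -, 885, 865, 401]
Lookup 222: h=3, h2=7, probe 3,10,4 → found at 4.

3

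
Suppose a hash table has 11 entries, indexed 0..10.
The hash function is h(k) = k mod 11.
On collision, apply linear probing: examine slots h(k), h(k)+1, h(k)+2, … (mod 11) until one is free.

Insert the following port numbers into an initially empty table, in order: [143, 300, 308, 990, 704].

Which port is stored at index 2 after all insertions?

143 hashes to 0; slot 0 is free -> place at 0.
300 hashes to 3; slot 3 is free -> place at 3.
308 hashes to 0; 0 taken -> place at 1.
990 hashes to 0; 0,1 taken -> place at 2.
704 hashes to 0; 0,1,2,3 taken -> place at 4.
Table: [143, 308, 990, 300, 704, ., ., ., ., ., .]

990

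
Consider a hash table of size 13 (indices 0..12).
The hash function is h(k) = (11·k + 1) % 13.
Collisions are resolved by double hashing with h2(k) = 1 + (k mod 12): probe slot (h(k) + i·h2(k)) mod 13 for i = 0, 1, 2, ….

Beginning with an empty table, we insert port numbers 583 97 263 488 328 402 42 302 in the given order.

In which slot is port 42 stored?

583 hashes to 5; slot 5 is free => place at 5.
97 hashes to 2; slot 2 is free => place at 2.
263 hashes to 8; slot 8 is free => place at 8.
488 hashes to 0; slot 0 is free => place at 0.
328 hashes to 8, h2=5; 8,0,5 taken => place at 10.
402 hashes to 3; slot 3 is free => place at 3.
42 hashes to 8, h2=7; 8,2 taken => place at 9.
302 hashes to 8, h2=3; 8 taken => place at 11.
Table: [488, -, 97, 402, -, 583, -, -, 263, 42, 328, 302, -]

9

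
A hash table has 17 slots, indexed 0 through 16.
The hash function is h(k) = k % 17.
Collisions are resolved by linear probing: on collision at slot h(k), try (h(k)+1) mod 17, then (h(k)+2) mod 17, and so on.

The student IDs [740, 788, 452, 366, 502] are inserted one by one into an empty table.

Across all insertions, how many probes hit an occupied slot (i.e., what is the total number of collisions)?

740 hashes to 9; slot 9 is free => place at 9.
788 hashes to 6; slot 6 is free => place at 6.
452 hashes to 10; slot 10 is free => place at 10.
366 hashes to 9; 9,10 taken => place at 11.
502 hashes to 9; 9,10,11 taken => place at 12.
Table: [∅, ∅, ∅, ∅, ∅, ∅, 788, ∅, ∅, 740, 452, 366, 502, ∅, ∅, ∅, ∅]

5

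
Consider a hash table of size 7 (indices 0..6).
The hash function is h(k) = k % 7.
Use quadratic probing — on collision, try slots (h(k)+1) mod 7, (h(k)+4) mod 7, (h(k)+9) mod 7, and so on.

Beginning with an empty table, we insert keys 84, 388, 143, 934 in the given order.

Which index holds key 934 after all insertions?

5

84: h=0 -> slot 0
388: h=3 -> slot 3
143: h=3, probe 3,4 -> slot 4
934: h=3, probe 3,4,0,5 -> slot 5
Table: [84, ∅, ∅, 388, 143, 934, ∅]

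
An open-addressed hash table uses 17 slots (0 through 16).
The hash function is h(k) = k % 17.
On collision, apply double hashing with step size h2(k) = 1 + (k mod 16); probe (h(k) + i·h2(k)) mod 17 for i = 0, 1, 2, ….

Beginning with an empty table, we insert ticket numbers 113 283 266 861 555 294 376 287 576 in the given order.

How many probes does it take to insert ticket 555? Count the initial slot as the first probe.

3

113: h=11 → slot 11
283: h=11, h2=12, probe 11,6 → slot 6
266: h=11, h2=11, probe 11,5 → slot 5
861: h=11, h2=14, probe 11,8 → slot 8
555: h=11, h2=12, probe 11,6,1 → slot 1
294: h=5, h2=7, probe 5,12 → slot 12
376: h=2 → slot 2
287: h=15 → slot 15
576: h=15, h2=1, probe 15,16 → slot 16
Table: [-, 555, 376, -, -, 266, 283, -, 861, -, -, 113, 294, -, -, 287, 576]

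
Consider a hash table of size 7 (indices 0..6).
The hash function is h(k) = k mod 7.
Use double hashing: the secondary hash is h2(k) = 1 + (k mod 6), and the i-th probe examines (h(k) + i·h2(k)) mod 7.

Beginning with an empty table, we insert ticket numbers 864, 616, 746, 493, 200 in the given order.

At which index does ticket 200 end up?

6

864 hashes to 3; slot 3 is free => place at 3.
616 hashes to 0; slot 0 is free => place at 0.
746 hashes to 4; slot 4 is free => place at 4.
493 hashes to 3, h2=2; 3 taken => place at 5.
200 hashes to 4, h2=3; 4,0,3 taken => place at 6.
Table: [616, —, —, 864, 746, 493, 200]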